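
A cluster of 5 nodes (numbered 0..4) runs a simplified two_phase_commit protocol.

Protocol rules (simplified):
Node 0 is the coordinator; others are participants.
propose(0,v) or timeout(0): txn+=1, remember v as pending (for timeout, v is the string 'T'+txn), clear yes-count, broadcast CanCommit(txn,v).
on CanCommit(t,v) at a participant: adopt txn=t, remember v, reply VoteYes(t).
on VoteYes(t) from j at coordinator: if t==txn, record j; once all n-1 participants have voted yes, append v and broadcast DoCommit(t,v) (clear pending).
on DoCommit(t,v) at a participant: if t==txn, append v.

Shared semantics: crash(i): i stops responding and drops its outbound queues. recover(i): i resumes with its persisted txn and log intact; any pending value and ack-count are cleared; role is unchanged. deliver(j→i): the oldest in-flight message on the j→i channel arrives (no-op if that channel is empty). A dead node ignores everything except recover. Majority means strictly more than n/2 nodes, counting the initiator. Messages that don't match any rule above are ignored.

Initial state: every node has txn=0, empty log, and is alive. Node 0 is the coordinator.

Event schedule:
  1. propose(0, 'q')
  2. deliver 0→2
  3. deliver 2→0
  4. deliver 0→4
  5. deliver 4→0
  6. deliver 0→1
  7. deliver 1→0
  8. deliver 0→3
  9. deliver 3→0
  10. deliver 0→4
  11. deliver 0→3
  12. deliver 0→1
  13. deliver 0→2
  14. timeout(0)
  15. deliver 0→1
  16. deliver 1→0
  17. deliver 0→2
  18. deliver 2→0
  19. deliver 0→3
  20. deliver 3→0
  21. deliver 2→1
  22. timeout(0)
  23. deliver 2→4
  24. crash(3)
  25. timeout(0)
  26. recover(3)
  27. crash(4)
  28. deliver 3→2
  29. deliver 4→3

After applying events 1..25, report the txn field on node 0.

4

e1 propose(0,'q'): 0[coor,t=1,-]
e2 deliver 0→2: 2[part,t=1,-]
e3 deliver 2→0: ·
e4 deliver 0→4: 4[part,t=1,-]
e5 deliver 4→0: ·
e6 deliver 0→1: 1[part,t=1,-]
e7 deliver 1→0: ·
e8 deliver 0→3: 3[part,t=1,-]
e9 deliver 3→0: 0[coor,t=1,q]
e10 deliver 0→4: 4[part,t=1,q]
e11 deliver 0→3: 3[part,t=1,q]
e12 deliver 0→1: 1[part,t=1,q]
e13 deliver 0→2: 2[part,t=1,q]
e14 timeout(0): 0[coor,t=2,q]
e15 deliver 0→1: 1[part,t=2,q]
e16 deliver 1→0: ·
e17 deliver 0→2: 2[part,t=2,q]
e18 deliver 2→0: ·
e19 deliver 0→3: 3[part,t=2,q]
e20 deliver 3→0: ·
e21 deliver 2→1: ·
e22 timeout(0): 0[coor,t=3,q]
e23 deliver 2→4: ·
e24 crash(3): 3[✗part,t=2,q]
e25 timeout(0): 0[coor,t=4,q]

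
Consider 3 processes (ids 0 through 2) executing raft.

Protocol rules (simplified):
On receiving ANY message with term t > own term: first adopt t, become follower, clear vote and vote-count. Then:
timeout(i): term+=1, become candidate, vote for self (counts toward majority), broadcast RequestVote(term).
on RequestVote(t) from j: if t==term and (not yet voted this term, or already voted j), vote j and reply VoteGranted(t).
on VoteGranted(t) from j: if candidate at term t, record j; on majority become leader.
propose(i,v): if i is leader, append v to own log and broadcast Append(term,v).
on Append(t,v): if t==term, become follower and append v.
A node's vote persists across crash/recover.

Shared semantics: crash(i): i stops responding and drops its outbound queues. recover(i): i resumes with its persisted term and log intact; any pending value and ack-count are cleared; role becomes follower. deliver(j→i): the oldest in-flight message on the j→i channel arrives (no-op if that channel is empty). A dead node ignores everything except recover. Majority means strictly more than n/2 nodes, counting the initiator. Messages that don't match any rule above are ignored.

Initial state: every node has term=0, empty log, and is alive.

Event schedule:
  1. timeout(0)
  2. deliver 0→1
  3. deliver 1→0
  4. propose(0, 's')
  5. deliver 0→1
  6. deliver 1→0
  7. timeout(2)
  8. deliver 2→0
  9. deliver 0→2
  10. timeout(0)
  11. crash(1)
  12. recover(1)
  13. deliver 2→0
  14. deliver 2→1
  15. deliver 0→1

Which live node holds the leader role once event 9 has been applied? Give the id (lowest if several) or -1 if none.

after 1 — timeout(0): n0:cand/t1/[-]
after 2 — deliver 0→1: n1:foll/t1/[-]
after 3 — deliver 1→0: n0:lead/t1/[-]
after 4 — propose(0,'s'): n0:lead/t1/[s]
after 5 — deliver 0→1: n1:foll/t1/[s]
after 6 — deliver 1→0: ·
after 7 — timeout(2): n2:cand/t1/[-]
after 8 — deliver 2→0: ·
after 9 — deliver 0→2: ·

0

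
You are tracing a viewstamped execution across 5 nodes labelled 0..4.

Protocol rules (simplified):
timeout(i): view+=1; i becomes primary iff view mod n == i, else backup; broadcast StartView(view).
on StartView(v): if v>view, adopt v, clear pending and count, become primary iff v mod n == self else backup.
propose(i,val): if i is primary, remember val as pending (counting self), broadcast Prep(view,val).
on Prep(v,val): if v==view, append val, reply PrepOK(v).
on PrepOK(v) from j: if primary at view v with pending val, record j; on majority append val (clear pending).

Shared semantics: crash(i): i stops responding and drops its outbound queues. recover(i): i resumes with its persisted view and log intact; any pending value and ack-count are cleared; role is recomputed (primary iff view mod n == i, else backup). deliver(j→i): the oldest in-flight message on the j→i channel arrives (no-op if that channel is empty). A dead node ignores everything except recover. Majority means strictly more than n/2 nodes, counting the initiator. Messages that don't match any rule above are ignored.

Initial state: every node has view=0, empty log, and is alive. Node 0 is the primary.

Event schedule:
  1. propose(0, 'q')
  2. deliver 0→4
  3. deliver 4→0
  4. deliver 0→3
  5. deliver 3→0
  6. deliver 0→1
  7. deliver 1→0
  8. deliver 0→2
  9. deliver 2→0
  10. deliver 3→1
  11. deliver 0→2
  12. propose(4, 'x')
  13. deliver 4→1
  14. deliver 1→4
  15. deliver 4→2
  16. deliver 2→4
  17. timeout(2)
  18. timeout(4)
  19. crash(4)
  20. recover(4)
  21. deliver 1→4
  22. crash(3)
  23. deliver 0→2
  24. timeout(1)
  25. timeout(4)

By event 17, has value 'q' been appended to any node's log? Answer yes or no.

after 1 — propose(0,'q'): ·
after 2 — deliver 0→4: n4:back/v0/[q]
after 3 — deliver 4→0: ·
after 4 — deliver 0→3: n3:back/v0/[q]
after 5 — deliver 3→0: n0:prim/v0/[q]
after 6 — deliver 0→1: n1:back/v0/[q]
after 7 — deliver 1→0: ·
after 8 — deliver 0→2: n2:back/v0/[q]
after 9 — deliver 2→0: ·
after 10 — deliver 3→1: ·
after 11 — deliver 0→2: ·
after 12 — propose(4,'x'): ·
after 13 — deliver 4→1: ·
after 14 — deliver 1→4: ·
after 15 — deliver 4→2: ·
after 16 — deliver 2→4: ·
after 17 — timeout(2): n2:back/v1/[q]

yes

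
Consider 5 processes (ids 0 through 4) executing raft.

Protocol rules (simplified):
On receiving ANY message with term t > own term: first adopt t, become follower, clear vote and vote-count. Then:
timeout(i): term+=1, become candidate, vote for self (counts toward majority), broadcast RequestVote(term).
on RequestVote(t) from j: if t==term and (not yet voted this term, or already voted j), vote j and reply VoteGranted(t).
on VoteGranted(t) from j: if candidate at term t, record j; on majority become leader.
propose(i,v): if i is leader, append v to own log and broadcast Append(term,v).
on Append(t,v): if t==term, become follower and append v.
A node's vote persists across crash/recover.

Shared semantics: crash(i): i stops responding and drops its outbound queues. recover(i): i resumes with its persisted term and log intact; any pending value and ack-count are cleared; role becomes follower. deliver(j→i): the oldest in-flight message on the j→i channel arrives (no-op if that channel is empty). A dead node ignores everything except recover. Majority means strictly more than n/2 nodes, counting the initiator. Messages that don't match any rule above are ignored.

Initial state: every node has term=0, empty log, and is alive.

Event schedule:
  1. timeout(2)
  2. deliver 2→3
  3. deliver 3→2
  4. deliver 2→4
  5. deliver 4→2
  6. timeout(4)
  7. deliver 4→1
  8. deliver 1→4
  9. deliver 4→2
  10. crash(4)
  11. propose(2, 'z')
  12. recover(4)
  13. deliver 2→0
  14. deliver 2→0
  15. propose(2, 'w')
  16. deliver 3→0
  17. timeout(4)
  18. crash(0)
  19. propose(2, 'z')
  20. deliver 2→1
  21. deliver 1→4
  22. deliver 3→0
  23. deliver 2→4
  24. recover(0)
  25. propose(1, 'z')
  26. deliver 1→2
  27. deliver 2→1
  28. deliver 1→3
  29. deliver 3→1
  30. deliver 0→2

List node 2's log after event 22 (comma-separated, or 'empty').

empty

[1] timeout(2) → N2(cand t1 [-])
[2] deliver 2→3 → N3(foll t1 [-])
[3] deliver 3→2 → ∅
[4] deliver 2→4 → N4(foll t1 [-])
[5] deliver 4→2 → N2(lead t1 [-])
[6] timeout(4) → N4(cand t2 [-])
[7] deliver 4→1 → N1(foll t2 [-])
[8] deliver 1→4 → ∅
[9] deliver 4→2 → N2(foll t2 [-])
[10] crash(4) → N4(✗cand t2 [-])
[11] propose(2,'z') → ∅
[12] recover(4) → N4(foll t2 [-])
[13] deliver 2→0 → N0(foll t1 [-])
[14] deliver 2→0 → ∅
[15] propose(2,'w') → ∅
[16] deliver 3→0 → ∅
[17] timeout(4) → N4(cand t3 [-])
[18] crash(0) → N0(✗foll t1 [-])
[19] propose(2,'z') → ∅
[20] deliver 2→1 → ∅
[21] deliver 1→4 → ∅
[22] deliver 3→0 → ∅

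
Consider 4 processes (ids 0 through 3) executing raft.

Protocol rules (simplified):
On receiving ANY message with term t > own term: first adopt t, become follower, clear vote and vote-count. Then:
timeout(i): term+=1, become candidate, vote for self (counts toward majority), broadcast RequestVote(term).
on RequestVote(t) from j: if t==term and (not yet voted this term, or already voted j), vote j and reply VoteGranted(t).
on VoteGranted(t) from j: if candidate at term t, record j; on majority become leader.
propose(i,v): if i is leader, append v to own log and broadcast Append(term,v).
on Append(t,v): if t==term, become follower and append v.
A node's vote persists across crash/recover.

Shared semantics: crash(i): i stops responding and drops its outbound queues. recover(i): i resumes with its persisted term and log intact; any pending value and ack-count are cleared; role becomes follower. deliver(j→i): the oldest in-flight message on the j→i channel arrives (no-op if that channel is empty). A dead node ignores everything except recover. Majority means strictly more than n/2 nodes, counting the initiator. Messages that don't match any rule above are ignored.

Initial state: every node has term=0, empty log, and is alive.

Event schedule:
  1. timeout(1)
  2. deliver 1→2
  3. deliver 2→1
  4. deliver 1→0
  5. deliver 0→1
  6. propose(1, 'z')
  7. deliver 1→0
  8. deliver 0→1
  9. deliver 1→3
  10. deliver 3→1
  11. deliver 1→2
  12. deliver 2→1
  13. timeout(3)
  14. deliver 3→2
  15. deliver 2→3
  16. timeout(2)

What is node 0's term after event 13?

1

[1] timeout(1) → N1(cand t1 [-])
[2] deliver 1→2 → N2(foll t1 [-])
[3] deliver 2→1 → ∅
[4] deliver 1→0 → N0(foll t1 [-])
[5] deliver 0→1 → N1(lead t1 [-])
[6] propose(1,'z') → N1(lead t1 [z])
[7] deliver 1→0 → N0(foll t1 [z])
[8] deliver 0→1 → ∅
[9] deliver 1→3 → N3(foll t1 [-])
[10] deliver 3→1 → ∅
[11] deliver 1→2 → N2(foll t1 [z])
[12] deliver 2→1 → ∅
[13] timeout(3) → N3(cand t2 [-])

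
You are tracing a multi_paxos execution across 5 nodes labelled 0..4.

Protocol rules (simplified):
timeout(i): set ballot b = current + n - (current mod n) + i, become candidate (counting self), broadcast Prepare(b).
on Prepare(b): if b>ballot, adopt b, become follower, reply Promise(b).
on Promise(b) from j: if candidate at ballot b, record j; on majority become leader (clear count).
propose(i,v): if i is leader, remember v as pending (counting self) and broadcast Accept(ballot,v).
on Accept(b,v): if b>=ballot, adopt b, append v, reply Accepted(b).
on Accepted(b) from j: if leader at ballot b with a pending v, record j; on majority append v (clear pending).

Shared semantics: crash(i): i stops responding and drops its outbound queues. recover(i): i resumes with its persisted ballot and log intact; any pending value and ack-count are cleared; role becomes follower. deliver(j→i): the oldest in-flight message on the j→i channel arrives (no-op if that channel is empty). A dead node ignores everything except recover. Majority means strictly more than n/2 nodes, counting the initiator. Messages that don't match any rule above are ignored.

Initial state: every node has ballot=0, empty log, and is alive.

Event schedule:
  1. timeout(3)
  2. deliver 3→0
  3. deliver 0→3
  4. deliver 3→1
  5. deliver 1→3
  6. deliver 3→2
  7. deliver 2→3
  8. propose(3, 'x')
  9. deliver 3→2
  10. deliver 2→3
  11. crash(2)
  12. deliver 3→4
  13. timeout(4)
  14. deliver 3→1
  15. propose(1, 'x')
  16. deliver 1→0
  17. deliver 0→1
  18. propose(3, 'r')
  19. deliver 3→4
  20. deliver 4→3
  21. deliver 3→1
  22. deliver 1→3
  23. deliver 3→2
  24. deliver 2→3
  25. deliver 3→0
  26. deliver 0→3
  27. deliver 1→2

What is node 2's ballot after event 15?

after 1 — timeout(3): n3:cand/b8/[-]
after 2 — deliver 3→0: n0:foll/b8/[-]
after 3 — deliver 0→3: ·
after 4 — deliver 3→1: n1:foll/b8/[-]
after 5 — deliver 1→3: n3:lead/b8/[-]
after 6 — deliver 3→2: n2:foll/b8/[-]
after 7 — deliver 2→3: ·
after 8 — propose(3,'x'): ·
after 9 — deliver 3→2: n2:foll/b8/[x]
after 10 — deliver 2→3: ·
after 11 — crash(2): n2:✗foll/b8/[x]
after 12 — deliver 3→4: n4:foll/b8/[-]
after 13 — timeout(4): n4:cand/b14/[-]
after 14 — deliver 3→1: n1:foll/b8/[x]
after 15 — propose(1,'x'): ·

8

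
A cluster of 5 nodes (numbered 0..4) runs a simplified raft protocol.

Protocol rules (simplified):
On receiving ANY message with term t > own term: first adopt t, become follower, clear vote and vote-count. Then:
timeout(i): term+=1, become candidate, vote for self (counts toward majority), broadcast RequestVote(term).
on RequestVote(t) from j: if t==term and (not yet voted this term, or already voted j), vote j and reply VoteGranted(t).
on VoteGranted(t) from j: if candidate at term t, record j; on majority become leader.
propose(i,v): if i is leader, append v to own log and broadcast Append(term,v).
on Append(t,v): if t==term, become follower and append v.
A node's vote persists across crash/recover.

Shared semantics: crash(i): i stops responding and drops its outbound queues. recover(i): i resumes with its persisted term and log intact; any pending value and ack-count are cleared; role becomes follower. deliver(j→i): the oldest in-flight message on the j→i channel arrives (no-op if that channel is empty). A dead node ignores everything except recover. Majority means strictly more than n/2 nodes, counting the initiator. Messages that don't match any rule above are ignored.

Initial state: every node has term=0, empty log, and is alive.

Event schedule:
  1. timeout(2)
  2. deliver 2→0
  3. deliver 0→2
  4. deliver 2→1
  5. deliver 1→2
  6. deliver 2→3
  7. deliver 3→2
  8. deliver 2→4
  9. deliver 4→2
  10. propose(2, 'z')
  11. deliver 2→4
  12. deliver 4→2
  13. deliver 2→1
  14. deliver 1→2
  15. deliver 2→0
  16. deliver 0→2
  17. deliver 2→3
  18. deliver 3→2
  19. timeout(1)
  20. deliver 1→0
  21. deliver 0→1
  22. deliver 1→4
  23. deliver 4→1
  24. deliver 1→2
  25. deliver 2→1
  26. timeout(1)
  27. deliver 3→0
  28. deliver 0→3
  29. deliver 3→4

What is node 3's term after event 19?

1. timeout(2):  <2:cand t1 ->
2. deliver 2→0:  <0:foll t1 ->
3. deliver 0→2:  nop
4. deliver 2→1:  <1:foll t1 ->
5. deliver 1→2:  <2:lead t1 ->
6. deliver 2→3:  <3:foll t1 ->
7. deliver 3→2:  nop
8. deliver 2→4:  <4:foll t1 ->
9. deliver 4→2:  nop
10. propose(2,'z'):  <2:lead t1 z>
11. deliver 2→4:  <4:foll t1 z>
12. deliver 4→2:  nop
13. deliver 2→1:  <1:foll t1 z>
14. deliver 1→2:  nop
15. deliver 2→0:  <0:foll t1 z>
16. deliver 0→2:  nop
17. deliver 2→3:  <3:foll t1 z>
18. deliver 3→2:  nop
19. timeout(1):  <1:cand t2 z>

1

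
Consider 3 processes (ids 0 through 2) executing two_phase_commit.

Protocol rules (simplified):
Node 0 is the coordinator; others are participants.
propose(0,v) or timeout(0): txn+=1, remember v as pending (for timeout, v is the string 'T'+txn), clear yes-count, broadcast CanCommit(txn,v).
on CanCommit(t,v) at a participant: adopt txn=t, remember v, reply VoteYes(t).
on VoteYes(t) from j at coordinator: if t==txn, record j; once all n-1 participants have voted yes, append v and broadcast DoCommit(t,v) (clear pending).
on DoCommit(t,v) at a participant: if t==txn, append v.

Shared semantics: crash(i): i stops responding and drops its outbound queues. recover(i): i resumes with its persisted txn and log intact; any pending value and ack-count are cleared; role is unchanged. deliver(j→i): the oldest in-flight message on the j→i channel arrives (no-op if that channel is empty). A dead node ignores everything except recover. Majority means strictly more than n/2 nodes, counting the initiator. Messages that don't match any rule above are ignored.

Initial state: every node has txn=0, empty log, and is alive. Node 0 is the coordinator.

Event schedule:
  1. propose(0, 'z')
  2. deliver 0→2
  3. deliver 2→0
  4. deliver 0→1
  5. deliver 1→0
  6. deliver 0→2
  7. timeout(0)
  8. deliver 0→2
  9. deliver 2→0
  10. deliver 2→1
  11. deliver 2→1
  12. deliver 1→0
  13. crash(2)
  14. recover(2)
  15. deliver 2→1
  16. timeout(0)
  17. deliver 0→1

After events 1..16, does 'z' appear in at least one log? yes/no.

[1] propose(0,'z') → N0(coor t1 [-])
[2] deliver 0→2 → N2(part t1 [-])
[3] deliver 2→0 → ∅
[4] deliver 0→1 → N1(part t1 [-])
[5] deliver 1→0 → N0(coor t1 [z])
[6] deliver 0→2 → N2(part t1 [z])
[7] timeout(0) → N0(coor t2 [z])
[8] deliver 0→2 → N2(part t2 [z])
[9] deliver 2→0 → ∅
[10] deliver 2→1 → ∅
[11] deliver 2→1 → ∅
[12] deliver 1→0 → ∅
[13] crash(2) → N2(✗part t2 [z])
[14] recover(2) → N2(part t2 [z])
[15] deliver 2→1 → ∅
[16] timeout(0) → N0(coor t3 [z])

yes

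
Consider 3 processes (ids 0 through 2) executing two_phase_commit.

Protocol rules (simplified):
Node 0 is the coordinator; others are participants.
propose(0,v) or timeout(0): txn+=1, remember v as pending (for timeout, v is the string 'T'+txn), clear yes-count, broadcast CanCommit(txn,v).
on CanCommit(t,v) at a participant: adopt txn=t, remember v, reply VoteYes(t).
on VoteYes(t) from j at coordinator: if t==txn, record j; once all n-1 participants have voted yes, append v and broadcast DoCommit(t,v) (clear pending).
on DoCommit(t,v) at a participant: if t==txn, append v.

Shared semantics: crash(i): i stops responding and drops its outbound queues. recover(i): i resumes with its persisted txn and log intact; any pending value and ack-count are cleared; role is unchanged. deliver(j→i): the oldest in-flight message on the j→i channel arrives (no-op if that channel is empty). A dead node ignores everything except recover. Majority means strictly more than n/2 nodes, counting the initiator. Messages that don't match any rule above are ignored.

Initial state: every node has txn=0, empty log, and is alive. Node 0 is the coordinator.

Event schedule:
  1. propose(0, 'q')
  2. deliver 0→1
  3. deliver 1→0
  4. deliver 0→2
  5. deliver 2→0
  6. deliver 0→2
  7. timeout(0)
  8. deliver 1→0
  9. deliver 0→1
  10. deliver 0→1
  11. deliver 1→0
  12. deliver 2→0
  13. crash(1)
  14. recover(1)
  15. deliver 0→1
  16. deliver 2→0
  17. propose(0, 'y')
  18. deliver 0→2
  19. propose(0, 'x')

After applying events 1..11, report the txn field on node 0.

1. propose(0,'q'):  <0:coor t1 ->
2. deliver 0→1:  <1:part t1 ->
3. deliver 1→0:  nop
4. deliver 0→2:  <2:part t1 ->
5. deliver 2→0:  <0:coor t1 q>
6. deliver 0→2:  <2:part t1 q>
7. timeout(0):  <0:coor t2 q>
8. deliver 1→0:  nop
9. deliver 0→1:  <1:part t1 q>
10. deliver 0→1:  <1:part t2 q>
11. deliver 1→0:  nop

2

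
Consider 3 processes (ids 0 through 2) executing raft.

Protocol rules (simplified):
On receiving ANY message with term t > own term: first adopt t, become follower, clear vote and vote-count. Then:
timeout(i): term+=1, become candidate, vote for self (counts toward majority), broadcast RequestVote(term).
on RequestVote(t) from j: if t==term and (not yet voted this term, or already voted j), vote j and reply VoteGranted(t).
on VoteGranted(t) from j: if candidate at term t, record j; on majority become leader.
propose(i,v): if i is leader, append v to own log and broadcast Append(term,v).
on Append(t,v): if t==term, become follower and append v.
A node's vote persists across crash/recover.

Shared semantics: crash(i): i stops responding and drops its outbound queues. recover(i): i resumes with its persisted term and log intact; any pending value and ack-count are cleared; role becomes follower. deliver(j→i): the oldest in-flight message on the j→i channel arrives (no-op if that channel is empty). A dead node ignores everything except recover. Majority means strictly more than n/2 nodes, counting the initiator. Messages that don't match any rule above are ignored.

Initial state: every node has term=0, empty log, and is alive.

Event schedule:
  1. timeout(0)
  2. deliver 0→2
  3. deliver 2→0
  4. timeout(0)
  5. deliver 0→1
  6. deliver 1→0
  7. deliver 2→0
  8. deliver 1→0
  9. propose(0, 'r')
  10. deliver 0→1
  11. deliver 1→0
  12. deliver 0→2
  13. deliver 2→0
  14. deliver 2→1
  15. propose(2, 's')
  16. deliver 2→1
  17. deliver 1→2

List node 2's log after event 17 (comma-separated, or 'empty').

step 1 timeout(0): 0={cand,t=1,log=-}
step 2 deliver 0→2: 2={foll,t=1,log=-}
step 3 deliver 2→0: 0={lead,t=1,log=-}
step 4 timeout(0): 0={cand,t=2,log=-}
step 5 deliver 0→1: 1={foll,t=1,log=-}
step 6 deliver 1→0: —
step 7 deliver 2→0: —
step 8 deliver 1→0: —
step 9 propose(0,'r'): —
step 10 deliver 0→1: 1={foll,t=2,log=-}
step 11 deliver 1→0: 0={lead,t=2,log=-}
step 12 deliver 0→2: 2={foll,t=2,log=-}
step 13 deliver 2→0: —
step 14 deliver 2→1: —
step 15 propose(2,'s'): —
step 16 deliver 2→1: —
step 17 deliver 1→2: —

empty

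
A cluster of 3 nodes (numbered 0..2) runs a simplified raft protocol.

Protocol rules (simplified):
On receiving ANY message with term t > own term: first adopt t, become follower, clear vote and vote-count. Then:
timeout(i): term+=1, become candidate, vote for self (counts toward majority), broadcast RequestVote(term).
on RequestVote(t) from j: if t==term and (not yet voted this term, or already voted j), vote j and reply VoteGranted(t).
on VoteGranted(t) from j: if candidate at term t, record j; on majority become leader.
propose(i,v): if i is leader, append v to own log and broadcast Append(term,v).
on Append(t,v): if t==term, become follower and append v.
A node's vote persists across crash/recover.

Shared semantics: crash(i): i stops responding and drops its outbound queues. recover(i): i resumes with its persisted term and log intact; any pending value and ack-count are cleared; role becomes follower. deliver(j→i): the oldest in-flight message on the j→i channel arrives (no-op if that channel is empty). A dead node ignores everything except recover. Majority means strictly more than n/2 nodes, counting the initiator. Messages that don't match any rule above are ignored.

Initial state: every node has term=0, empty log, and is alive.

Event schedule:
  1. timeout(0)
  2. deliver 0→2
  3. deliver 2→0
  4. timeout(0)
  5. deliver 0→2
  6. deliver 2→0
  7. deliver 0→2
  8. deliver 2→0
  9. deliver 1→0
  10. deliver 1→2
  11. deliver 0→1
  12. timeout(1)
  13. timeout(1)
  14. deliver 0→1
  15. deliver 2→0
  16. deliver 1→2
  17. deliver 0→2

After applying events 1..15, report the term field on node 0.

2

1. timeout(0):  <0:cand t1 ->
2. deliver 0→2:  <2:foll t1 ->
3. deliver 2→0:  <0:lead t1 ->
4. timeout(0):  <0:cand t2 ->
5. deliver 0→2:  <2:foll t2 ->
6. deliver 2→0:  <0:lead t2 ->
7. deliver 0→2:  nop
8. deliver 2→0:  nop
9. deliver 1→0:  nop
10. deliver 1→2:  nop
11. deliver 0→1:  <1:foll t1 ->
12. timeout(1):  <1:cand t2 ->
13. timeout(1):  <1:cand t3 ->
14. deliver 0→1:  nop
15. deliver 2→0:  nop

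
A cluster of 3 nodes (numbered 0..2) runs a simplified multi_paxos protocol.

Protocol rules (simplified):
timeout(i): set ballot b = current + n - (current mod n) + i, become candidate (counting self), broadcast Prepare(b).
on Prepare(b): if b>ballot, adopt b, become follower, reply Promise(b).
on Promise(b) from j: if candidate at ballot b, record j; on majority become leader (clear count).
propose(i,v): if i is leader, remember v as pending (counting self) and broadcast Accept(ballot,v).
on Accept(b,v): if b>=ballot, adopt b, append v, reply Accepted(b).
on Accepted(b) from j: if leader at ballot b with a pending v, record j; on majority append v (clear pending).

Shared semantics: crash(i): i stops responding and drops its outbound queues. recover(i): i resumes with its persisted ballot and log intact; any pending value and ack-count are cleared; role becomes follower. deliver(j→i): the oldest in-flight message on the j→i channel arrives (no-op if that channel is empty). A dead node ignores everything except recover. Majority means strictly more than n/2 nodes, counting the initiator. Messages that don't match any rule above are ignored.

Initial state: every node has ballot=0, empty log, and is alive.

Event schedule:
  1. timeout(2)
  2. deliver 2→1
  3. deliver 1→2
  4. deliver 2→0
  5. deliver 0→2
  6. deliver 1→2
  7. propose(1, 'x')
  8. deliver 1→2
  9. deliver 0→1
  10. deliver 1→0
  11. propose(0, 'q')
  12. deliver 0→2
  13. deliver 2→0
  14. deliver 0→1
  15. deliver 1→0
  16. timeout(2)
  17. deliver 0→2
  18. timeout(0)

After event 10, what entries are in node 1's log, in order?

step 1 timeout(2): 2={cand,b=5,log=-}
step 2 deliver 2→1: 1={foll,b=5,log=-}
step 3 deliver 1→2: 2={lead,b=5,log=-}
step 4 deliver 2→0: 0={foll,b=5,log=-}
step 5 deliver 0→2: —
step 6 deliver 1→2: —
step 7 propose(1,'x'): —
step 8 deliver 1→2: —
step 9 deliver 0→1: —
step 10 deliver 1→0: —

empty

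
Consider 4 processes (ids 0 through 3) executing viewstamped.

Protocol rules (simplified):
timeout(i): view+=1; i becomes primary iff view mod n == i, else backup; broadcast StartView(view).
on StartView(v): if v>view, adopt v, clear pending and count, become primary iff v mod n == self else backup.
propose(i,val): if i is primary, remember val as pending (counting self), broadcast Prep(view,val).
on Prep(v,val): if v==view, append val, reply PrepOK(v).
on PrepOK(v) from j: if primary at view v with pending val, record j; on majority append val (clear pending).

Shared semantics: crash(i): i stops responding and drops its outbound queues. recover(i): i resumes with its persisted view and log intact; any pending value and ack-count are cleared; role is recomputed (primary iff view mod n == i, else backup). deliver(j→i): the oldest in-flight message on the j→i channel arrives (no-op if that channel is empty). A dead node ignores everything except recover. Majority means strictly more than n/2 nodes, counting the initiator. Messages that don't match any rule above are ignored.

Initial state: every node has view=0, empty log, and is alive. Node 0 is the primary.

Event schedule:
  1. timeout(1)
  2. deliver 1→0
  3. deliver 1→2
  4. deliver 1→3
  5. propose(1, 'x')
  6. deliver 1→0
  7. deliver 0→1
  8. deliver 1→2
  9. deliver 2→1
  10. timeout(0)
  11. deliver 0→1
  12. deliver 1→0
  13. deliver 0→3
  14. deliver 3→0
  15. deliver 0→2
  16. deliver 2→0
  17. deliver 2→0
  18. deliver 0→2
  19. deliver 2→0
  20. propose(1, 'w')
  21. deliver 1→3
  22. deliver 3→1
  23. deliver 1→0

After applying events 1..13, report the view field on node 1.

1. timeout(1):  <1:prim v1 ->
2. deliver 1→0:  <0:back v1 ->
3. deliver 1→2:  <2:back v1 ->
4. deliver 1→3:  <3:back v1 ->
5. propose(1,'x'):  nop
6. deliver 1→0:  <0:back v1 x>
7. deliver 0→1:  nop
8. deliver 1→2:  <2:back v1 x>
9. deliver 2→1:  <1:prim v1 x>
10. timeout(0):  <0:back v2 x>
11. deliver 0→1:  <1:back v2 x>
12. deliver 1→0:  nop
13. deliver 0→3:  <3:back v2 ->

2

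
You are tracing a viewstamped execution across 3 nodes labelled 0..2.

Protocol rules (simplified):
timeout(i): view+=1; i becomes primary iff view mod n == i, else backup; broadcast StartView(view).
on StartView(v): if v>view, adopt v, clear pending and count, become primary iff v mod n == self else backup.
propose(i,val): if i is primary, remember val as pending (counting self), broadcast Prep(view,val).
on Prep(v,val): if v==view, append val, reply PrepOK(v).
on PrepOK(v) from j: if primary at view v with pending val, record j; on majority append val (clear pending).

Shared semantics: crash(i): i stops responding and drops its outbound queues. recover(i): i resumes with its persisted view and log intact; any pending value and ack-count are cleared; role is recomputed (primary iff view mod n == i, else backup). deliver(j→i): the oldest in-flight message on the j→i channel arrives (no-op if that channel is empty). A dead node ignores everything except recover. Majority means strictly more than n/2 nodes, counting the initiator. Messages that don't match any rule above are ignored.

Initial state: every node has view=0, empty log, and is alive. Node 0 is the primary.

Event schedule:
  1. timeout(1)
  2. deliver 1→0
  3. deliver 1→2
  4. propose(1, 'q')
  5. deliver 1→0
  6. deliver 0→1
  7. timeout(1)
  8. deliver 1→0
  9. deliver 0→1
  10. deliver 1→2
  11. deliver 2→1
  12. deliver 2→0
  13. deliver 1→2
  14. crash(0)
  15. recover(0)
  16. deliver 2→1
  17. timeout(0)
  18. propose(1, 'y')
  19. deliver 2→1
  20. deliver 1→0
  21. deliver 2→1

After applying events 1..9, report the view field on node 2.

1. timeout(1):  <1:prim v1 ->
2. deliver 1→0:  <0:back v1 ->
3. deliver 1→2:  <2:back v1 ->
4. propose(1,'q'):  nop
5. deliver 1→0:  <0:back v1 q>
6. deliver 0→1:  <1:prim v1 q>
7. timeout(1):  <1:back v2 q>
8. deliver 1→0:  <0:back v2 q>
9. deliver 0→1:  nop

1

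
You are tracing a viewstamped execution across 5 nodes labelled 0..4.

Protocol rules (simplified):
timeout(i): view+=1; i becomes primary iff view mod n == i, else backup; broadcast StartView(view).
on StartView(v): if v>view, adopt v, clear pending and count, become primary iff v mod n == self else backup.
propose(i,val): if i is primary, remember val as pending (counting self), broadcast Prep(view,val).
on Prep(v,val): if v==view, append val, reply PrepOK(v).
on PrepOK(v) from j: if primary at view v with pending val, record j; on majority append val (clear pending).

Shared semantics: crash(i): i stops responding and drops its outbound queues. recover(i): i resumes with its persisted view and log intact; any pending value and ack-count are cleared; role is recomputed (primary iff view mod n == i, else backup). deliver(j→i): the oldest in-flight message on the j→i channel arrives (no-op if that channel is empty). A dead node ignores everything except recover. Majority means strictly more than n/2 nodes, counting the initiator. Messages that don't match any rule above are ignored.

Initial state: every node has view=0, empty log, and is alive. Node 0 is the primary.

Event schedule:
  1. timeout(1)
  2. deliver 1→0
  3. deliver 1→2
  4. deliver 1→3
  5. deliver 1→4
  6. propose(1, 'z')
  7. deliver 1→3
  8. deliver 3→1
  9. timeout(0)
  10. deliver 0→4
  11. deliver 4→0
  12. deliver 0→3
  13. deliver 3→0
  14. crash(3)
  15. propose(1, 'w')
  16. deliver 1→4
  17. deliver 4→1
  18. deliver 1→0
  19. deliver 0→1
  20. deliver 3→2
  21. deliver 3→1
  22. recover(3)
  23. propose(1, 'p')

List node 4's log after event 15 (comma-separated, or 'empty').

1. timeout(1):  <1:prim v1 ->
2. deliver 1→0:  <0:back v1 ->
3. deliver 1→2:  <2:back v1 ->
4. deliver 1→3:  <3:back v1 ->
5. deliver 1→4:  <4:back v1 ->
6. propose(1,'z'):  nop
7. deliver 1→3:  <3:back v1 z>
8. deliver 3→1:  nop
9. timeout(0):  <0:back v2 ->
10. deliver 0→4:  <4:back v2 ->
11. deliver 4→0:  nop
12. deliver 0→3:  <3:back v2 z>
13. deliver 3→0:  nop
14. crash(3):  <3:✗back v2 z>
15. propose(1,'w'):  nop

empty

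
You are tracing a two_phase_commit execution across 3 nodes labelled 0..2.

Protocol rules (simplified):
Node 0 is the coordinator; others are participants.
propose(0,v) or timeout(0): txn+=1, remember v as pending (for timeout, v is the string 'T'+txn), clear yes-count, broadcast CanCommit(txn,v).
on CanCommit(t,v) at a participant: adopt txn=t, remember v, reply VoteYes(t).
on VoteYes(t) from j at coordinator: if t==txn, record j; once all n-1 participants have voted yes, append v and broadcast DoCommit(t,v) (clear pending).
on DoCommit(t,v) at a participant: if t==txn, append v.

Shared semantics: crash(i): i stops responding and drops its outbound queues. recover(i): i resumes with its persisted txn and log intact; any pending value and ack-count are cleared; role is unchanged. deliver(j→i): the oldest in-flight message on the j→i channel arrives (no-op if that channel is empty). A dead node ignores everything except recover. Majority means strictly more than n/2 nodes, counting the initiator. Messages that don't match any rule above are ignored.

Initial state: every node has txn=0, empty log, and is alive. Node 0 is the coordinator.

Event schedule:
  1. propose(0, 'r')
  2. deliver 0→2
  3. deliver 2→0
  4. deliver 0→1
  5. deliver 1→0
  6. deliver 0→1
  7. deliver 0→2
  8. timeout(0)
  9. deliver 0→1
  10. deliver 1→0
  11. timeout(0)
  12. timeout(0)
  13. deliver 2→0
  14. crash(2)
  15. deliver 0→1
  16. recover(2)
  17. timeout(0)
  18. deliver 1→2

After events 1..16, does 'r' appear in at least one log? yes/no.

yes

step 1 propose(0,'r'): 0={coor,t=1,log=-}
step 2 deliver 0→2: 2={part,t=1,log=-}
step 3 deliver 2→0: —
step 4 deliver 0→1: 1={part,t=1,log=-}
step 5 deliver 1→0: 0={coor,t=1,log=r}
step 6 deliver 0→1: 1={part,t=1,log=r}
step 7 deliver 0→2: 2={part,t=1,log=r}
step 8 timeout(0): 0={coor,t=2,log=r}
step 9 deliver 0→1: 1={part,t=2,log=r}
step 10 deliver 1→0: —
step 11 timeout(0): 0={coor,t=3,log=r}
step 12 timeout(0): 0={coor,t=4,log=r}
step 13 deliver 2→0: —
step 14 crash(2): 2={✗part,t=1,log=r}
step 15 deliver 0→1: 1={part,t=3,log=r}
step 16 recover(2): 2={part,t=1,log=r}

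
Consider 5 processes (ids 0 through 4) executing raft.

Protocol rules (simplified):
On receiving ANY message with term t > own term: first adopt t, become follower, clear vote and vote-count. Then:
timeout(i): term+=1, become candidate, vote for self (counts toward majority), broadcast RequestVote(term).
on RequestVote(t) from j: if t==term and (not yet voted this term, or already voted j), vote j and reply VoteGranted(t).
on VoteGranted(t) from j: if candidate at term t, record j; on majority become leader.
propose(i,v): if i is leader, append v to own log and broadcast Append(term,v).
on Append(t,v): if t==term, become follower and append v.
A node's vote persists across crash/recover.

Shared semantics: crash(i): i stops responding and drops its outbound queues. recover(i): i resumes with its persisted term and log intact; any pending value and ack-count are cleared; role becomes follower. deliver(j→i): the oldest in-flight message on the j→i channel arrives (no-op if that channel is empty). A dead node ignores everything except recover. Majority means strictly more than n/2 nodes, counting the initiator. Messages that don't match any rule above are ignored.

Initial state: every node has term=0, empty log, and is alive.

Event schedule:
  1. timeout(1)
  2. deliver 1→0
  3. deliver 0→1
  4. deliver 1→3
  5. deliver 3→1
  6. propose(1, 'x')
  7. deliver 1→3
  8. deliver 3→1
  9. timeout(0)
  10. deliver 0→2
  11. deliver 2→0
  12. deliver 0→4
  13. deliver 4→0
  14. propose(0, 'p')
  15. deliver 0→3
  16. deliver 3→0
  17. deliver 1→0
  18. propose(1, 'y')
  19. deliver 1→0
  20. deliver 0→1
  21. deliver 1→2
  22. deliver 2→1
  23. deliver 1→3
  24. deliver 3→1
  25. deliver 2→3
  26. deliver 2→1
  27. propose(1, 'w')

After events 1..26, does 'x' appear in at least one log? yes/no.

e1 timeout(1): 1[cand,t=1,-]
e2 deliver 1→0: 0[foll,t=1,-]
e3 deliver 0→1: ·
e4 deliver 1→3: 3[foll,t=1,-]
e5 deliver 3→1: 1[lead,t=1,-]
e6 propose(1,'x'): 1[lead,t=1,x]
e7 deliver 1→3: 3[foll,t=1,x]
e8 deliver 3→1: ·
e9 timeout(0): 0[cand,t=2,-]
e10 deliver 0→2: 2[foll,t=2,-]
e11 deliver 2→0: ·
e12 deliver 0→4: 4[foll,t=2,-]
e13 deliver 4→0: 0[lead,t=2,-]
e14 propose(0,'p'): 0[lead,t=2,p]
e15 deliver 0→3: 3[foll,t=2,x]
e16 deliver 3→0: ·
e17 deliver 1→0: ·
e18 propose(1,'y'): 1[lead,t=1,x,y]
e19 deliver 1→0: ·
e20 deliver 0→1: 1[foll,t=2,x,y]
e21 deliver 1→2: ·
e22 deliver 2→1: ·
e23 deliver 1→3: ·
e24 deliver 3→1: ·
e25 deliver 2→3: ·
e26 deliver 2→1: ·

yes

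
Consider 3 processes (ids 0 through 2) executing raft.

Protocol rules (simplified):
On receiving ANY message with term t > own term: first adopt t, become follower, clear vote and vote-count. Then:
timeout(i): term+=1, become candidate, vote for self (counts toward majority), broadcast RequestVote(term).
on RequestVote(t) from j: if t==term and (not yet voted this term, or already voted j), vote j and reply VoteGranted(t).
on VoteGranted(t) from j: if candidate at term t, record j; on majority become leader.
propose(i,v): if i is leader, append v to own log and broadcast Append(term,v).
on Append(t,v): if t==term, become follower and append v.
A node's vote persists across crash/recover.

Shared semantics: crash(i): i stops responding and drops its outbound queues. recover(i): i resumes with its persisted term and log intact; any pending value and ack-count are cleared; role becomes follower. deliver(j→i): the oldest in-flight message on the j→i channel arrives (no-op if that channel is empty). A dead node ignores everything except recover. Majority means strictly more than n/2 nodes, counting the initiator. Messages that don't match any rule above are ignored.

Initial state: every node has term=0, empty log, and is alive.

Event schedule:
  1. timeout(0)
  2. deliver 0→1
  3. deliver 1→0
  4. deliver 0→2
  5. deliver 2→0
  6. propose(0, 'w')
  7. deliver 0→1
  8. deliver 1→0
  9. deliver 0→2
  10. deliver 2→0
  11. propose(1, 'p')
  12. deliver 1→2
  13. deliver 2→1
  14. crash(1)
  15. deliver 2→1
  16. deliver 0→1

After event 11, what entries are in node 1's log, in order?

w

after 1 — timeout(0): n0:cand/t1/[-]
after 2 — deliver 0→1: n1:foll/t1/[-]
after 3 — deliver 1→0: n0:lead/t1/[-]
after 4 — deliver 0→2: n2:foll/t1/[-]
after 5 — deliver 2→0: ·
after 6 — propose(0,'w'): n0:lead/t1/[w]
after 7 — deliver 0→1: n1:foll/t1/[w]
after 8 — deliver 1→0: ·
after 9 — deliver 0→2: n2:foll/t1/[w]
after 10 — deliver 2→0: ·
after 11 — propose(1,'p'): ·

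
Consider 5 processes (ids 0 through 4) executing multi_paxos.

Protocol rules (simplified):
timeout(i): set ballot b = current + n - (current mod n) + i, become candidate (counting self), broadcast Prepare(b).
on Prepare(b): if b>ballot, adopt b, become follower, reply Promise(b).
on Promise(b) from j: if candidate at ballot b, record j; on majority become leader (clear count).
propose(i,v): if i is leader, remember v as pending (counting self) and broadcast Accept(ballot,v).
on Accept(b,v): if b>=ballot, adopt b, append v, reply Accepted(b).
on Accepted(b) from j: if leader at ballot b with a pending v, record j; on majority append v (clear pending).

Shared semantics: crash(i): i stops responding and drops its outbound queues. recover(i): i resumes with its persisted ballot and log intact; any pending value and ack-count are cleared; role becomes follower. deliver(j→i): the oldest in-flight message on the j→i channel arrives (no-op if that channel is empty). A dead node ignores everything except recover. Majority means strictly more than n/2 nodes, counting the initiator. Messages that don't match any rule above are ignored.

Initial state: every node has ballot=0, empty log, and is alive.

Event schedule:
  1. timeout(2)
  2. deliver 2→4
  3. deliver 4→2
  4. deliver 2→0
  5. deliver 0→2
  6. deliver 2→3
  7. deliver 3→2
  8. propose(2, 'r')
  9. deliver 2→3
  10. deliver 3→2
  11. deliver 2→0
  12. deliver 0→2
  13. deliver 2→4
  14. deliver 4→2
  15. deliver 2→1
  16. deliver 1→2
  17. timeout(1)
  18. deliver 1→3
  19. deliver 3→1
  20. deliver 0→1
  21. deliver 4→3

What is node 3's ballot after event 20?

1. timeout(2):  <2:cand b7 ->
2. deliver 2→4:  <4:foll b7 ->
3. deliver 4→2:  nop
4. deliver 2→0:  <0:foll b7 ->
5. deliver 0→2:  <2:lead b7 ->
6. deliver 2→3:  <3:foll b7 ->
7. deliver 3→2:  nop
8. propose(2,'r'):  nop
9. deliver 2→3:  <3:foll b7 r>
10. deliver 3→2:  nop
11. deliver 2→0:  <0:foll b7 r>
12. deliver 0→2:  <2:lead b7 r>
13. deliver 2→4:  <4:foll b7 r>
14. deliver 4→2:  nop
15. deliver 2→1:  <1:foll b7 ->
16. deliver 1→2:  nop
17. timeout(1):  <1:cand b11 ->
18. deliver 1→3:  <3:foll b11 r>
19. deliver 3→1:  nop
20. deliver 0→1:  nop

11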